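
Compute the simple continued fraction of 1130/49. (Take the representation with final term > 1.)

1130 = 23·49 + 3
49 = 16·3 + 1
3 = 3·1 + 0  (stop)
So 1130/49 = [23; 16, 3].

[23; 16, 3]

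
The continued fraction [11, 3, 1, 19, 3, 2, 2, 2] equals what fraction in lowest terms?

36989/3287

Fold from the inside: start with 2/1.
  2 + 1/2 = 5/2
  2 + 2/5 = 12/5
  3 + 5/12 = 41/12
  19 + 12/41 = 791/41
  1 + 41/791 = 832/791
  3 + 791/832 = 3287/832
  11 + 832/3287 = 36989/3287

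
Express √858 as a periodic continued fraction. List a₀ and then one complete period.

[29; 3, 2, 3, 58]

a₀ = ⌊√858⌋ = 29.
With m₀=0, d₀=1 and mₖ₊₁ = dₖaₖ − mₖ, dₖ₊₁ = (n − mₖ₊₁²)/dₖ, aₖ₊₁ = ⌊(a₀+mₖ₊₁)/dₖ₊₁⌋:
  k=1: m=29, d=17, a=3
  k=2: m=22, d=22, a=2
  k=3: m=22, d=17, a=3
  k=4: m=29, d=1, a=58
d=1 and a=2a₀=58 at k=4, so the next step gives (m, d) = (29, 17) again — its k=1 value — and the period has length 4.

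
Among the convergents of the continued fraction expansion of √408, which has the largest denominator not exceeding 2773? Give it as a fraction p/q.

√408 = [20; 5, 40, …] (period length 2).
Convergents:
  p_0/q_0 = 20/1
  p_1/q_1 = 101/5
  p_2/q_2 = 4060/201
  p_3/q_3 = 20401/1010
  p_4/q_4 = 820100/40601
q_3 = 1010 ≤ 2773 < 40601 = q_4, so the answer is 20401/1010.

20401/1010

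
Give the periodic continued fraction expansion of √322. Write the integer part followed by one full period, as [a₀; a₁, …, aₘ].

[17; 1, 16, 1, 34]

a₀ = ⌊√322⌋ = 17.
With m₀=0, d₀=1 and mₖ₊₁ = dₖaₖ − mₖ, dₖ₊₁ = (n − mₖ₊₁²)/dₖ, aₖ₊₁ = ⌊(a₀+mₖ₊₁)/dₖ₊₁⌋:
  k=1: m=17, d=33, a=1
  k=2: m=16, d=2, a=16
  k=3: m=16, d=33, a=1
  k=4: m=17, d=1, a=34
d=1 and a=2a₀=34 at k=4, so the next step gives (m, d) = (17, 33) again — its k=1 value — and the period has length 4.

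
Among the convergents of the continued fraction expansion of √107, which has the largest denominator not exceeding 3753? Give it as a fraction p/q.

√107 = [10; 2, 1, 9, 1, 2, 20, …] (period length 6).
Convergents:
  p_0/q_0 = 10/1
  p_1/q_1 = 21/2
  p_2/q_2 = 31/3
  p_3/q_3 = 300/29
  p_4/q_4 = 331/32
  p_5/q_5 = 962/93
  p_6/q_6 = 19571/1892
  p_7/q_7 = 40104/3877
q_6 = 1892 ≤ 3753 < 3877 = q_7, so the answer is 19571/1892.

19571/1892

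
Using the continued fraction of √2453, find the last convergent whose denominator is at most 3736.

√2453 = [49; 1, 1, 8, 1, 1, 98, …] (period length 6).
Convergents:
  p_0/q_0 = 49/1
  p_1/q_1 = 50/1
  p_2/q_2 = 99/2
  p_3/q_3 = 842/17
  p_4/q_4 = 941/19
  p_5/q_5 = 1783/36
  p_6/q_6 = 175675/3547
  p_7/q_7 = 177458/3583
  p_8/q_8 = 353133/7130
q_7 = 3583 ≤ 3736 < 7130 = q_8, so the answer is 177458/3583.

177458/3583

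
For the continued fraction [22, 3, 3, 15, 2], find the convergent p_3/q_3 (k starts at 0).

Using pₖ = aₖpₖ₋₁ + pₖ₋₂, qₖ = aₖqₖ₋₁ + qₖ₋₂ (with p₋₁=1, p₋₂=0, q₋₁=0, q₋₂=1):
  k=0: a=22, p=22, q=1
  k=1: a=3, p=67, q=3
  k=2: a=3, p=223, q=10
  k=3: a=15, p=3412, q=153

3412/153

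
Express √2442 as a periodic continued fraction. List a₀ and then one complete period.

a₀ = ⌊√2442⌋ = 49.

[49; 2, 2, 2, 98]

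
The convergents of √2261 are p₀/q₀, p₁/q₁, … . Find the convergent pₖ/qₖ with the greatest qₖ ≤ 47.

951/20

√2261 = [47; 1, 1, 4, 1, 1, 94, …] (period length 6).
Convergents:
  p_0/q_0 = 47/1
  p_1/q_1 = 48/1
  p_2/q_2 = 95/2
  p_3/q_3 = 428/9
  p_4/q_4 = 523/11
  p_5/q_5 = 951/20
  p_6/q_6 = 89917/1891
q_5 = 20 ≤ 47 < 1891 = q_6, so the answer is 951/20.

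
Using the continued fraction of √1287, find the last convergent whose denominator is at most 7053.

164737/4592

√1287 = [35; 1, 6, 1, 70, …] (period length 4).
Convergents:
  p_0/q_0 = 35/1
  p_1/q_1 = 36/1
  p_2/q_2 = 251/7
  p_3/q_3 = 287/8
  p_4/q_4 = 20341/567
  p_5/q_5 = 20628/575
  p_6/q_6 = 144109/4017
  p_7/q_7 = 164737/4592
  p_8/q_8 = 11675699/325457
q_7 = 4592 ≤ 7053 < 325457 = q_8, so the answer is 164737/4592.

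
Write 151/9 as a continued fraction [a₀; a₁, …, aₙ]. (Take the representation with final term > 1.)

[16; 1, 3, 2]

151 = 16·9 + 7
9 = 1·7 + 2
7 = 3·2 + 1
2 = 2·1 + 0  (stop)
So 151/9 = [16; 1, 3, 2].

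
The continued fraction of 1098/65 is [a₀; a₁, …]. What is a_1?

1098 = 16·65 + 58   →  a_0 = 16
65 = 1·58 + 7   →  a_1 = 1

1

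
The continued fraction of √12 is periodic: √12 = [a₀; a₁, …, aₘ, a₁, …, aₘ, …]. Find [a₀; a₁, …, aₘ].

a₀ = ⌊√12⌋ = 3.
With m₀=0, d₀=1 and mₖ₊₁ = dₖaₖ − mₖ, dₖ₊₁ = (n − mₖ₊₁²)/dₖ, aₖ₊₁ = ⌊(a₀+mₖ₊₁)/dₖ₊₁⌋:
  k=1: m=3, d=3, a=2
  k=2: m=3, d=1, a=6
d=1 and a=2a₀=6 at k=2, so the next step gives (m, d) = (3, 3) again — its k=1 value — and the period has length 2.

[3; 2, 6]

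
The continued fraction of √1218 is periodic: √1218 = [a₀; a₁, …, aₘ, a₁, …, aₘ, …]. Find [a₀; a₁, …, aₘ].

a₀ = ⌊√1218⌋ = 34.

[34; 1, 8, 1, 68]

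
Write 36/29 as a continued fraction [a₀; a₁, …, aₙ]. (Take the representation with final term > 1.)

[1; 4, 7]

36 = 1*29 + 7
29 = 4*7 + 1
7 = 7*1 + 0  (stop)
So 36/29 = [1; 4, 7].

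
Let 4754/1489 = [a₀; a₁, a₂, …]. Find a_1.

4754 = 3·1489 + 287   →  a_0 = 3
1489 = 5·287 + 54   →  a_1 = 5

5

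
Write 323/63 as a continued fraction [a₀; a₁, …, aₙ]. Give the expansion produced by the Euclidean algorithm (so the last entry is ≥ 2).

323 = 5*63 + 8
63 = 7*8 + 7
8 = 1*7 + 1
7 = 7*1 + 0  (stop)
So 323/63 = [5; 7, 1, 7].

[5; 7, 1, 7]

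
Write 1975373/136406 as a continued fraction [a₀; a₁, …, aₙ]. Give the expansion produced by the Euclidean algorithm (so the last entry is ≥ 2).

1975373 = 14*136406 + 65689
136406 = 2*65689 + 5028
65689 = 13*5028 + 325
5028 = 15*325 + 153
325 = 2*153 + 19
153 = 8*19 + 1
19 = 19*1 + 0  (stop)
So 1975373/136406 = [14; 2, 13, 15, 2, 8, 19].

[14; 2, 13, 15, 2, 8, 19]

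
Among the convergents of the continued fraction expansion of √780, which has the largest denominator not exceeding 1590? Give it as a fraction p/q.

21868/783

√780 = [27; 1, 12, 1, 54, …] (period length 4).
Convergents:
  p_0/q_0 = 27/1
  p_1/q_1 = 28/1
  p_2/q_2 = 363/13
  p_3/q_3 = 391/14
  p_4/q_4 = 21477/769
  p_5/q_5 = 21868/783
  p_6/q_6 = 283893/10165
q_5 = 783 ≤ 1590 < 10165 = q_6, so the answer is 21868/783.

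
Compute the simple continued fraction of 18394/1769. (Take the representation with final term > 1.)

18394 = 10×1769 + 704
1769 = 2×704 + 361
704 = 1×361 + 343
361 = 1×343 + 18
343 = 19×18 + 1
18 = 18×1 + 0  (stop)
So 18394/1769 = [10; 2, 1, 1, 19, 18].

[10; 2, 1, 1, 19, 18]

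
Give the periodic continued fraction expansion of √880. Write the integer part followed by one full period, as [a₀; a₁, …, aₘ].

a₀ = ⌊√880⌋ = 29.

[29; 1, 1, 1, 58]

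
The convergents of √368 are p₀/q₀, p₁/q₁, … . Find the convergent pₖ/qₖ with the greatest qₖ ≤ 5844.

√368 = [19; 5, 2, 5, 38, …] (period length 4).
Convergents:
  p_0/q_0 = 19/1
  p_1/q_1 = 96/5
  p_2/q_2 = 211/11
  p_3/q_3 = 1151/60
  p_4/q_4 = 43949/2291
  p_5/q_5 = 220896/11515
q_4 = 2291 ≤ 5844 < 11515 = q_5, so the answer is 43949/2291.

43949/2291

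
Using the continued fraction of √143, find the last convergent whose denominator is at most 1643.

6876/575

√143 = [11; 1, 22, …] (period length 2).
Convergents:
  p_0/q_0 = 11/1
  p_1/q_1 = 12/1
  p_2/q_2 = 275/23
  p_3/q_3 = 287/24
  p_4/q_4 = 6589/551
  p_5/q_5 = 6876/575
  p_6/q_6 = 157861/13201
q_5 = 575 ≤ 1643 < 13201 = q_6, so the answer is 6876/575.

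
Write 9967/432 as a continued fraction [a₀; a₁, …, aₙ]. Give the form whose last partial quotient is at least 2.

[23; 13, 1, 14, 2]

9967 = 23·432 + 31
432 = 13·31 + 29
31 = 1·29 + 2
29 = 14·2 + 1
2 = 2·1 + 0  (stop)
So 9967/432 = [23; 13, 1, 14, 2].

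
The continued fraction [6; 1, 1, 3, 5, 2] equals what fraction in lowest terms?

532/81

Using pₖ = aₖpₖ₋₁ + pₖ₋₂ and qₖ = aₖqₖ₋₁ + qₖ₋₂:
  k=0: a=6, p=6, q=1
  k=1: a=1, p=7, q=1
  k=2: a=1, p=13, q=2
  k=3: a=3, p=46, q=7
  k=4: a=5, p=243, q=37
  k=5: a=2, p=532, q=81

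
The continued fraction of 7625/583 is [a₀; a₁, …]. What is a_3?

7625 = 13·583 + 46   →  a_0 = 13
583 = 12·46 + 31   →  a_1 = 12
46 = 1·31 + 15   →  a_2 = 1
31 = 2·15 + 1   →  a_3 = 2

2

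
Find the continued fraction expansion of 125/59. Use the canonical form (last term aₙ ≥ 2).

125 = 2×59 + 7
59 = 8×7 + 3
7 = 2×3 + 1
3 = 3×1 + 0  (stop)
So 125/59 = [2; 8, 2, 3].

[2; 8, 2, 3]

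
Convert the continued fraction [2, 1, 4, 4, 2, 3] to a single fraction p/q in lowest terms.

455/162

Fold from the inside: start with 3/1.
  2 + 1/3 = 7/3
  4 + 3/7 = 31/7
  4 + 7/31 = 131/31
  1 + 31/131 = 162/131
  2 + 131/162 = 455/162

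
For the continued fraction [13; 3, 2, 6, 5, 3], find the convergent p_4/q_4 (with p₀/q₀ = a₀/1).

Using pₖ = aₖpₖ₋₁ + pₖ₋₂, qₖ = aₖqₖ₋₁ + qₖ₋₂ (with p₋₁=1, p₋₂=0, q₋₁=0, q₋₂=1):
  k=0: a=13, p=13, q=1
  k=1: a=3, p=40, q=3
  k=2: a=2, p=93, q=7
  k=3: a=6, p=598, q=45
  k=4: a=5, p=3083, q=232

3083/232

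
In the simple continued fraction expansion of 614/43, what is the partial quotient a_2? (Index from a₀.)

1

614 = 14·43 + 12   →  a_0 = 14
43 = 3·12 + 7   →  a_1 = 3
12 = 1·7 + 5   →  a_2 = 1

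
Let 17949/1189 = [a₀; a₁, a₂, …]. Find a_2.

2

17949 = 15·1189 + 114   →  a_0 = 15
1189 = 10·114 + 49   →  a_1 = 10
114 = 2·49 + 16   →  a_2 = 2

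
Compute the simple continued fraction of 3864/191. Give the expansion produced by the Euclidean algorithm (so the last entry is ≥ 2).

3864 = 20×191 + 44
191 = 4×44 + 15
44 = 2×15 + 14
15 = 1×14 + 1
14 = 14×1 + 0  (stop)
So 3864/191 = [20; 4, 2, 1, 14].

[20; 4, 2, 1, 14]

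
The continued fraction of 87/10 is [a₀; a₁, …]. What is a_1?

87 = 8·10 + 7   →  a_0 = 8
10 = 1·7 + 3   →  a_1 = 1

1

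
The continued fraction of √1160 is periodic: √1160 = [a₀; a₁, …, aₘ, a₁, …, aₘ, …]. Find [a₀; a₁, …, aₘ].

a₀ = ⌊√1160⌋ = 34.
With m₀=0, d₀=1 and mₖ₊₁ = dₖaₖ − mₖ, dₖ₊₁ = (n − mₖ₊₁²)/dₖ, aₖ₊₁ = ⌊(a₀+mₖ₊₁)/dₖ₊₁⌋:
  k=1: m=34, d=4, a=17
  k=2: m=34, d=1, a=68
d=1 and a=2a₀=68 at k=2, so the next step gives (m, d) = (34, 4) again — its k=1 value — and the period has length 2.

[34; 17, 68]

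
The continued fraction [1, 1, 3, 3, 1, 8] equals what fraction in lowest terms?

263/149

Fold from the inside: start with 8/1.
  1 + 1/8 = 9/8
  3 + 8/9 = 35/9
  3 + 9/35 = 114/35
  1 + 35/114 = 149/114
  1 + 114/149 = 263/149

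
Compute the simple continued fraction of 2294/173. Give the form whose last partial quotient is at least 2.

2294 = 13·173 + 45
173 = 3·45 + 38
45 = 1·38 + 7
38 = 5·7 + 3
7 = 2·3 + 1
3 = 3·1 + 0  (stop)
So 2294/173 = [13; 3, 1, 5, 2, 3].

[13; 3, 1, 5, 2, 3]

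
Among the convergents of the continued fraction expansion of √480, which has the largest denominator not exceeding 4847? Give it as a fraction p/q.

√480 = [21; 1, 9, 1, 42, …] (period length 4).
Convergents:
  p_0/q_0 = 21/1
  p_1/q_1 = 22/1
  p_2/q_2 = 219/10
  p_3/q_3 = 241/11
  p_4/q_4 = 10341/472
  p_5/q_5 = 10582/483
  p_6/q_6 = 105579/4819
  p_7/q_7 = 116161/5302
q_6 = 4819 ≤ 4847 < 5302 = q_7, so the answer is 105579/4819.

105579/4819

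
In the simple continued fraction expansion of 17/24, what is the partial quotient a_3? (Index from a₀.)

17 = 0·24 + 17   →  a_0 = 0
24 = 1·17 + 7   →  a_1 = 1
17 = 2·7 + 3   →  a_2 = 2
7 = 2·3 + 1   →  a_3 = 2

2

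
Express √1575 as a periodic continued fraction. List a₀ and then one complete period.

[39; 1, 2, 5, 2, 1, 78]

a₀ = ⌊√1575⌋ = 39.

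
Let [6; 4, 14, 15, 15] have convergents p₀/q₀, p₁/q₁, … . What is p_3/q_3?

5365/859

Using pₖ = aₖpₖ₋₁ + pₖ₋₂, qₖ = aₖqₖ₋₁ + qₖ₋₂ (with p₋₁=1, p₋₂=0, q₋₁=0, q₋₂=1):
  k=0: a=6, p=6, q=1
  k=1: a=4, p=25, q=4
  k=2: a=14, p=356, q=57
  k=3: a=15, p=5365, q=859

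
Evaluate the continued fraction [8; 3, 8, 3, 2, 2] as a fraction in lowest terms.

Using pₖ = aₖpₖ₋₁ + pₖ₋₂ and qₖ = aₖqₖ₋₁ + qₖ₋₂:
  k=0: a=8, p=8, q=1
  k=1: a=3, p=25, q=3
  k=2: a=8, p=208, q=25
  k=3: a=3, p=649, q=78
  k=4: a=2, p=1506, q=181
  k=5: a=2, p=3661, q=440

3661/440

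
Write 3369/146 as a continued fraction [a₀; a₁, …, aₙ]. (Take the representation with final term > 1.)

3369 = 23×146 + 11
146 = 13×11 + 3
11 = 3×3 + 2
3 = 1×2 + 1
2 = 2×1 + 0  (stop)
So 3369/146 = [23; 13, 3, 1, 2].

[23; 13, 3, 1, 2]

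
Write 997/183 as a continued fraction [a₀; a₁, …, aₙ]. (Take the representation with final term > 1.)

[5; 2, 4, 3, 6]

997 = 5·183 + 82
183 = 2·82 + 19
82 = 4·19 + 6
19 = 3·6 + 1
6 = 6·1 + 0  (stop)
So 997/183 = [5; 2, 4, 3, 6].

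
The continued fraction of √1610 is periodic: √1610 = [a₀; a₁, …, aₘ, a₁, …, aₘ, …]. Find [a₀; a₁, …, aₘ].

a₀ = ⌊√1610⌋ = 40.
With m₀=0, d₀=1 and mₖ₊₁ = dₖaₖ − mₖ, dₖ₊₁ = (n − mₖ₊₁²)/dₖ, aₖ₊₁ = ⌊(a₀+mₖ₊₁)/dₖ₊₁⌋:
  k=1: m=40, d=10, a=8
  k=2: m=40, d=1, a=80
d=1 and a=2a₀=80 at k=2, so the next step gives (m, d) = (40, 10) again — its k=1 value — and the period has length 2.

[40; 8, 80]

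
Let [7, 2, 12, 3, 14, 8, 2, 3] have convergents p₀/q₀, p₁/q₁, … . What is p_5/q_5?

66584/8901

Using pₖ = aₖpₖ₋₁ + pₖ₋₂, qₖ = aₖqₖ₋₁ + qₖ₋₂ (with p₋₁=1, p₋₂=0, q₋₁=0, q₋₂=1):
  k=0: a=7, p=7, q=1
  k=1: a=2, p=15, q=2
  k=2: a=12, p=187, q=25
  k=3: a=3, p=576, q=77
  k=4: a=14, p=8251, q=1103
  k=5: a=8, p=66584, q=8901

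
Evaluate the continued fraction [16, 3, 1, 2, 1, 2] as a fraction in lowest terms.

667/41

Fold from the inside: start with 2/1.
  1 + 1/2 = 3/2
  2 + 2/3 = 8/3
  1 + 3/8 = 11/8
  3 + 8/11 = 41/11
  16 + 11/41 = 667/41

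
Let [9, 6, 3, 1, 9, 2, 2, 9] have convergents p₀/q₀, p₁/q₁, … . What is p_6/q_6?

11633/1270

Using pₖ = aₖpₖ₋₁ + pₖ₋₂, qₖ = aₖqₖ₋₁ + qₖ₋₂ (with p₋₁=1, p₋₂=0, q₋₁=0, q₋₂=1):
  k=0: a=9, p=9, q=1
  k=1: a=6, p=55, q=6
  k=2: a=3, p=174, q=19
  k=3: a=1, p=229, q=25
  k=4: a=9, p=2235, q=244
  k=5: a=2, p=4699, q=513
  k=6: a=2, p=11633, q=1270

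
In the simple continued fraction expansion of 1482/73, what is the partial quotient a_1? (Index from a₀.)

1482 = 20·73 + 22   →  a_0 = 20
73 = 3·22 + 7   →  a_1 = 3

3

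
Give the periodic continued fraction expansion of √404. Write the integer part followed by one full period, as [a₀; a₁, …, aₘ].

a₀ = ⌊√404⌋ = 20.
With m₀=0, d₀=1 and mₖ₊₁ = dₖaₖ − mₖ, dₖ₊₁ = (n − mₖ₊₁²)/dₖ, aₖ₊₁ = ⌊(a₀+mₖ₊₁)/dₖ₊₁⌋:
  k=1: m=20, d=4, a=10
  k=2: m=20, d=1, a=40
d=1 and a=2a₀=40 at k=2, so the next step gives (m, d) = (20, 4) again — its k=1 value — and the period has length 2.

[20; 10, 40]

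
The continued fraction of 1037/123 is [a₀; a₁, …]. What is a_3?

8

1037 = 8·123 + 53   →  a_0 = 8
123 = 2·53 + 17   →  a_1 = 2
53 = 3·17 + 2   →  a_2 = 3
17 = 8·2 + 1   →  a_3 = 8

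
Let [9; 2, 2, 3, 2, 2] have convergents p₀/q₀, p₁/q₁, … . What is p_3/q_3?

160/17

Using pₖ = aₖpₖ₋₁ + pₖ₋₂, qₖ = aₖqₖ₋₁ + qₖ₋₂ (with p₋₁=1, p₋₂=0, q₋₁=0, q₋₂=1):
  k=0: a=9, p=9, q=1
  k=1: a=2, p=19, q=2
  k=2: a=2, p=47, q=5
  k=3: a=3, p=160, q=17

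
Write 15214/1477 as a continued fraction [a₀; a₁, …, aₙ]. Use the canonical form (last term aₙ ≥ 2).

[10; 3, 3, 16, 9]

15214 = 10·1477 + 444
1477 = 3·444 + 145
444 = 3·145 + 9
145 = 16·9 + 1
9 = 9·1 + 0  (stop)
So 15214/1477 = [10; 3, 3, 16, 9].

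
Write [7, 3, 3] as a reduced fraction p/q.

Using pₖ = aₖpₖ₋₁ + pₖ₋₂ and qₖ = aₖqₖ₋₁ + qₖ₋₂:
  k=0: a=7, p=7, q=1
  k=1: a=3, p=22, q=3
  k=2: a=3, p=73, q=10

73/10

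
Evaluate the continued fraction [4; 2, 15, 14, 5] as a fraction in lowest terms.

Fold from the inside: start with 5/1.
  14 + 1/5 = 71/5
  15 + 5/71 = 1070/71
  2 + 71/1070 = 2211/1070
  4 + 1070/2211 = 9914/2211

9914/2211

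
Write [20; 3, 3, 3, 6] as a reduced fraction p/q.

4223/208

Fold from the inside: start with 6/1.
  3 + 1/6 = 19/6
  3 + 6/19 = 63/19
  3 + 19/63 = 208/63
  20 + 63/208 = 4223/208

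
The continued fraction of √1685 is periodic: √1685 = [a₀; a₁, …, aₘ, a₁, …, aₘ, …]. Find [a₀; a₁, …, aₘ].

a₀ = ⌊√1685⌋ = 41.
With m₀=0, d₀=1 and mₖ₊₁ = dₖaₖ − mₖ, dₖ₊₁ = (n − mₖ₊₁²)/dₖ, aₖ₊₁ = ⌊(a₀+mₖ₊₁)/dₖ₊₁⌋:
  k=1: m=41, d=4, a=20
  k=2: m=39, d=41, a=1
  k=3: m=2, d=41, a=1
  k=4: m=39, d=4, a=20
  k=5: m=41, d=1, a=82
d=1 and a=2a₀=82 at k=5, so the next step gives (m, d) = (41, 4) again — its k=1 value — and the period has length 5.

[41; 20, 1, 1, 20, 82]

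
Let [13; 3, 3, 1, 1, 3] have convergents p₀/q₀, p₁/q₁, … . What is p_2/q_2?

133/10

Using pₖ = aₖpₖ₋₁ + pₖ₋₂, qₖ = aₖqₖ₋₁ + qₖ₋₂ (with p₋₁=1, p₋₂=0, q₋₁=0, q₋₂=1):
  k=0: a=13, p=13, q=1
  k=1: a=3, p=40, q=3
  k=2: a=3, p=133, q=10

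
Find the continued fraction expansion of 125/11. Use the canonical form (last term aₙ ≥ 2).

125 = 11·11 + 4
11 = 2·4 + 3
4 = 1·3 + 1
3 = 3·1 + 0  (stop)
So 125/11 = [11; 2, 1, 3].

[11; 2, 1, 3]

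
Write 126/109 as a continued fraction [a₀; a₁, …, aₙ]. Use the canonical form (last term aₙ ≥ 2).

126 = 1*109 + 17
109 = 6*17 + 7
17 = 2*7 + 3
7 = 2*3 + 1
3 = 3*1 + 0  (stop)
So 126/109 = [1; 6, 2, 2, 3].

[1; 6, 2, 2, 3]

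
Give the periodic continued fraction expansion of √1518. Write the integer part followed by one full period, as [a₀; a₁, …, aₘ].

[38; 1, 24, 1, 76]

a₀ = ⌊√1518⌋ = 38.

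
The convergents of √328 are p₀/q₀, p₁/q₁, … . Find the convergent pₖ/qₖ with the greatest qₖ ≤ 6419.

√328 = [18; 9, 36, …] (period length 2).
Convergents:
  p_0/q_0 = 18/1
  p_1/q_1 = 163/9
  p_2/q_2 = 5886/325
  p_3/q_3 = 53137/2934
  p_4/q_4 = 1918818/105949
q_3 = 2934 ≤ 6419 < 105949 = q_4, so the answer is 53137/2934.

53137/2934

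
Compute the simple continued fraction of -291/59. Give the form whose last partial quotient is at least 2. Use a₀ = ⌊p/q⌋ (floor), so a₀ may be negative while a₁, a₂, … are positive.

[-5; 14, 1, 3]

-291 = -5×59 + 4
59 = 14×4 + 3
4 = 1×3 + 1
3 = 3×1 + 0  (stop)
So -291/59 = [-5; 14, 1, 3].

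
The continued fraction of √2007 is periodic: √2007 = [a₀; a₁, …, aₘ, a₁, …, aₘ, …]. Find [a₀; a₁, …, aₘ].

[44; 1, 3, 1, 88]

a₀ = ⌊√2007⌋ = 44.
With m₀=0, d₀=1 and mₖ₊₁ = dₖaₖ − mₖ, dₖ₊₁ = (n − mₖ₊₁²)/dₖ, aₖ₊₁ = ⌊(a₀+mₖ₊₁)/dₖ₊₁⌋:
  k=1: m=44, d=71, a=1
  k=2: m=27, d=18, a=3
  k=3: m=27, d=71, a=1
  k=4: m=44, d=1, a=88
d=1 and a=2a₀=88 at k=4, so the next step gives (m, d) = (44, 71) again — its k=1 value — and the period has length 4.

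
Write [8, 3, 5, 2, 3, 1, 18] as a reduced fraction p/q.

Fold from the inside: start with 18/1.
  1 + 1/18 = 19/18
  3 + 18/19 = 75/19
  2 + 19/75 = 169/75
  5 + 75/169 = 920/169
  3 + 169/920 = 2929/920
  8 + 920/2929 = 24352/2929

24352/2929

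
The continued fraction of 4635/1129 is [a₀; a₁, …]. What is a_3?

19

4635 = 4·1129 + 119   →  a_0 = 4
1129 = 9·119 + 58   →  a_1 = 9
119 = 2·58 + 3   →  a_2 = 2
58 = 19·3 + 1   →  a_3 = 19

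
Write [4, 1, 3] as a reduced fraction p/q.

19/4

Fold from the inside: start with 3/1.
  1 + 1/3 = 4/3
  4 + 3/4 = 19/4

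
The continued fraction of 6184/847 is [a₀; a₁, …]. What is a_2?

6184 = 7·847 + 255   →  a_0 = 7
847 = 3·255 + 82   →  a_1 = 3
255 = 3·82 + 9   →  a_2 = 3

3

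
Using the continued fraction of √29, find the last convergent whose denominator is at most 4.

√29 = [5; 2, 1, 1, 2, 10, …] (period length 5).
Convergents:
  p_0/q_0 = 5/1
  p_1/q_1 = 11/2
  p_2/q_2 = 16/3
  p_3/q_3 = 27/5
q_2 = 3 ≤ 4 < 5 = q_3, so the answer is 16/3.

16/3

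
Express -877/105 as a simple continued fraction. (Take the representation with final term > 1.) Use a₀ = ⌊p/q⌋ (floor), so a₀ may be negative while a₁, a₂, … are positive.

[-9; 1, 1, 1, 5, 6]

-877 = -9·105 + 68
105 = 1·68 + 37
68 = 1·37 + 31
37 = 1·31 + 6
31 = 5·6 + 1
6 = 6·1 + 0  (stop)
So -877/105 = [-9; 1, 1, 1, 5, 6].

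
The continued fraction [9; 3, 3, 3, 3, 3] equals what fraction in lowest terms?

Using pₖ = aₖpₖ₋₁ + pₖ₋₂ and qₖ = aₖqₖ₋₁ + qₖ₋₂:
  k=0: a=9, p=9, q=1
  k=1: a=3, p=28, q=3
  k=2: a=3, p=93, q=10
  k=3: a=3, p=307, q=33
  k=4: a=3, p=1014, q=109
  k=5: a=3, p=3349, q=360

3349/360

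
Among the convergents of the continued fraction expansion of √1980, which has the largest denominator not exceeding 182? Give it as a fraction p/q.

√1980 = [44; 2, 88, …] (period length 2).
Convergents:
  p_0/q_0 = 44/1
  p_1/q_1 = 89/2
  p_2/q_2 = 7876/177
  p_3/q_3 = 15841/356
q_2 = 177 ≤ 182 < 356 = q_3, so the answer is 7876/177.

7876/177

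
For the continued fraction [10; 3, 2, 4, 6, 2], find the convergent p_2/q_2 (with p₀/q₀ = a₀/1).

Using pₖ = aₖpₖ₋₁ + pₖ₋₂, qₖ = aₖqₖ₋₁ + qₖ₋₂ (with p₋₁=1, p₋₂=0, q₋₁=0, q₋₂=1):
  k=0: a=10, p=10, q=1
  k=1: a=3, p=31, q=3
  k=2: a=2, p=72, q=7

72/7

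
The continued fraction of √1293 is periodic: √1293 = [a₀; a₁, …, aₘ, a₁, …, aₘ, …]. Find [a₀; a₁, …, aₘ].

[35; 1, 22, 1, 70]

a₀ = ⌊√1293⌋ = 35.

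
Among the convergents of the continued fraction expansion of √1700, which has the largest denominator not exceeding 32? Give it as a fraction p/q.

√1700 = [41; 4, 3, 20, 3, 4, 82, …] (period length 6).
Convergents:
  p_0/q_0 = 41/1
  p_1/q_1 = 165/4
  p_2/q_2 = 536/13
  p_3/q_3 = 10885/264
q_2 = 13 ≤ 32 < 264 = q_3, so the answer is 536/13.

536/13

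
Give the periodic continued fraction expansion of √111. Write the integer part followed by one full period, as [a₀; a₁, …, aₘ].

[10; 1, 1, 6, 1, 1, 20]

a₀ = ⌊√111⌋ = 10.
With m₀=0, d₀=1 and mₖ₊₁ = dₖaₖ − mₖ, dₖ₊₁ = (n − mₖ₊₁²)/dₖ, aₖ₊₁ = ⌊(a₀+mₖ₊₁)/dₖ₊₁⌋:
  k=1: m=10, d=11, a=1
  k=2: m=1, d=10, a=1
  k=3: m=9, d=3, a=6
  k=4: m=9, d=10, a=1
  k=5: m=1, d=11, a=1
  k=6: m=10, d=1, a=20
d=1 and a=2a₀=20 at k=6, so the next step gives (m, d) = (10, 11) again — its k=1 value — and the period has length 6.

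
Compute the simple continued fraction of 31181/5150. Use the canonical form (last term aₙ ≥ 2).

31181 = 6·5150 + 281
5150 = 18·281 + 92
281 = 3·92 + 5
92 = 18·5 + 2
5 = 2·2 + 1
2 = 2·1 + 0  (stop)
So 31181/5150 = [6; 18, 3, 18, 2, 2].

[6; 18, 3, 18, 2, 2]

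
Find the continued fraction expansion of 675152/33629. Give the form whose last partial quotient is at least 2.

[20; 13, 13, 3, 15, 1, 3]

675152 = 20×33629 + 2572
33629 = 13×2572 + 193
2572 = 13×193 + 63
193 = 3×63 + 4
63 = 15×4 + 3
4 = 1×3 + 1
3 = 3×1 + 0  (stop)
So 675152/33629 = [20; 13, 13, 3, 15, 1, 3].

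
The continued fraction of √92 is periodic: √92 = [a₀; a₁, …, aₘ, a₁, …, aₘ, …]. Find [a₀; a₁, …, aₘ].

[9; 1, 1, 2, 4, 2, 1, 1, 18]

a₀ = ⌊√92⌋ = 9.
With m₀=0, d₀=1 and mₖ₊₁ = dₖaₖ − mₖ, dₖ₊₁ = (n − mₖ₊₁²)/dₖ, aₖ₊₁ = ⌊(a₀+mₖ₊₁)/dₖ₊₁⌋:
  k=1: m=9, d=11, a=1
  k=2: m=2, d=8, a=1
  k=3: m=6, d=7, a=2
  k=4: m=8, d=4, a=4
  k=5: m=8, d=7, a=2
  k=6: m=6, d=8, a=1
  k=7: m=2, d=11, a=1
  k=8: m=9, d=1, a=18
d=1 and a=2a₀=18 at k=8, so the next step gives (m, d) = (9, 11) again — its k=1 value — and the period has length 8.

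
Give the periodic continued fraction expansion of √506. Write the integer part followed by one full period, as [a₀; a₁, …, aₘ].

[22; 2, 44]

a₀ = ⌊√506⌋ = 22.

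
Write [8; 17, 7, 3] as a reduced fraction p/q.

3038/377

Fold from the inside: start with 3/1.
  7 + 1/3 = 22/3
  17 + 3/22 = 377/22
  8 + 22/377 = 3038/377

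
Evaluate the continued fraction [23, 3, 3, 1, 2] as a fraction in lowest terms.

839/36

Fold from the inside: start with 2/1.
  1 + 1/2 = 3/2
  3 + 2/3 = 11/3
  3 + 3/11 = 36/11
  23 + 11/36 = 839/36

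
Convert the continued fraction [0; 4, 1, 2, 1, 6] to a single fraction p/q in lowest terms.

Using pₖ = aₖpₖ₋₁ + pₖ₋₂ and qₖ = aₖqₖ₋₁ + qₖ₋₂:
  k=0: a=0, p=0, q=1
  k=1: a=4, p=1, q=4
  k=2: a=1, p=1, q=5
  k=3: a=2, p=3, q=14
  k=4: a=1, p=4, q=19
  k=5: a=6, p=27, q=128

27/128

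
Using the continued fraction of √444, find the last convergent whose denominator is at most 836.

12411/589

√444 = [21; 14, 42, …] (period length 2).
Convergents:
  p_0/q_0 = 21/1
  p_1/q_1 = 295/14
  p_2/q_2 = 12411/589
  p_3/q_3 = 174049/8260
q_2 = 589 ≤ 836 < 8260 = q_3, so the answer is 12411/589.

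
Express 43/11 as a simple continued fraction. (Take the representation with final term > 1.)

[3; 1, 10]

43 = 3·11 + 10
11 = 1·10 + 1
10 = 10·1 + 0  (stop)
So 43/11 = [3; 1, 10].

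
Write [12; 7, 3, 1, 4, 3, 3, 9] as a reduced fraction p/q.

165631/13646

Fold from the inside: start with 9/1.
  3 + 1/9 = 28/9
  3 + 9/28 = 93/28
  4 + 28/93 = 400/93
  1 + 93/400 = 493/400
  3 + 400/493 = 1879/493
  7 + 493/1879 = 13646/1879
  12 + 1879/13646 = 165631/13646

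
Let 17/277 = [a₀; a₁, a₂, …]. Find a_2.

3

17 = 0·277 + 17   →  a_0 = 0
277 = 16·17 + 5   →  a_1 = 16
17 = 3·5 + 2   →  a_2 = 3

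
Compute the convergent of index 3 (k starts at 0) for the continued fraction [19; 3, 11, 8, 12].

Using pₖ = aₖpₖ₋₁ + pₖ₋₂, qₖ = aₖqₖ₋₁ + qₖ₋₂ (with p₋₁=1, p₋₂=0, q₋₁=0, q₋₂=1):
  k=0: a=19, p=19, q=1
  k=1: a=3, p=58, q=3
  k=2: a=11, p=657, q=34
  k=3: a=8, p=5314, q=275

5314/275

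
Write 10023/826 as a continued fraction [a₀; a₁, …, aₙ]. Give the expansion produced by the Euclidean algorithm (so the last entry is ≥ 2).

[12; 7, 2, 3, 1, 3, 3]

10023 = 12·826 + 111
826 = 7·111 + 49
111 = 2·49 + 13
49 = 3·13 + 10
13 = 1·10 + 3
10 = 3·3 + 1
3 = 3·1 + 0  (stop)
So 10023/826 = [12; 7, 2, 3, 1, 3, 3].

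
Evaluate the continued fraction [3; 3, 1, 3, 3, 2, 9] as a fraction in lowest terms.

3481/1066

Fold from the inside: start with 9/1.
  2 + 1/9 = 19/9
  3 + 9/19 = 66/19
  3 + 19/66 = 217/66
  1 + 66/217 = 283/217
  3 + 217/283 = 1066/283
  3 + 283/1066 = 3481/1066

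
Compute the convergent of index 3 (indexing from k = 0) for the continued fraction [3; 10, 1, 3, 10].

133/43

Using pₖ = aₖpₖ₋₁ + pₖ₋₂, qₖ = aₖqₖ₋₁ + qₖ₋₂ (with p₋₁=1, p₋₂=0, q₋₁=0, q₋₂=1):
  k=0: a=3, p=3, q=1
  k=1: a=10, p=31, q=10
  k=2: a=1, p=34, q=11
  k=3: a=3, p=133, q=43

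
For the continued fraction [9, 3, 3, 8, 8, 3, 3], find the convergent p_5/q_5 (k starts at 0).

19579/2105

Using pₖ = aₖpₖ₋₁ + pₖ₋₂, qₖ = aₖqₖ₋₁ + qₖ₋₂ (with p₋₁=1, p₋₂=0, q₋₁=0, q₋₂=1):
  k=0: a=9, p=9, q=1
  k=1: a=3, p=28, q=3
  k=2: a=3, p=93, q=10
  k=3: a=8, p=772, q=83
  k=4: a=8, p=6269, q=674
  k=5: a=3, p=19579, q=2105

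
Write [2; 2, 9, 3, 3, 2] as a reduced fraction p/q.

1116/451

Fold from the inside: start with 2/1.
  3 + 1/2 = 7/2
  3 + 2/7 = 23/7
  9 + 7/23 = 214/23
  2 + 23/214 = 451/214
  2 + 214/451 = 1116/451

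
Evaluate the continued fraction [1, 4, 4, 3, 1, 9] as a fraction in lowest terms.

Fold from the inside: start with 9/1.
  1 + 1/9 = 10/9
  3 + 9/10 = 39/10
  4 + 10/39 = 166/39
  4 + 39/166 = 703/166
  1 + 166/703 = 869/703

869/703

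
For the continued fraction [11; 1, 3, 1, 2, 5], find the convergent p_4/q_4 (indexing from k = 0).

Using pₖ = aₖpₖ₋₁ + pₖ₋₂, qₖ = aₖqₖ₋₁ + qₖ₋₂ (with p₋₁=1, p₋₂=0, q₋₁=0, q₋₂=1):
  k=0: a=11, p=11, q=1
  k=1: a=1, p=12, q=1
  k=2: a=3, p=47, q=4
  k=3: a=1, p=59, q=5
  k=4: a=2, p=165, q=14

165/14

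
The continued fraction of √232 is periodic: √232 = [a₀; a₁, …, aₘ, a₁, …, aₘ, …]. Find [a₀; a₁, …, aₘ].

[15; 4, 3, 7, 3, 4, 30]

a₀ = ⌊√232⌋ = 15.
With m₀=0, d₀=1 and mₖ₊₁ = dₖaₖ − mₖ, dₖ₊₁ = (n − mₖ₊₁²)/dₖ, aₖ₊₁ = ⌊(a₀+mₖ₊₁)/dₖ₊₁⌋:
  k=1: m=15, d=7, a=4
  k=2: m=13, d=9, a=3
  k=3: m=14, d=4, a=7
  k=4: m=14, d=9, a=3
  k=5: m=13, d=7, a=4
  k=6: m=15, d=1, a=30
d=1 and a=2a₀=30 at k=6, so the next step gives (m, d) = (15, 7) again — its k=1 value — and the period has length 6.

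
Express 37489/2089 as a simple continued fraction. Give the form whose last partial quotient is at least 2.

37489 = 17×2089 + 1976
2089 = 1×1976 + 113
1976 = 17×113 + 55
113 = 2×55 + 3
55 = 18×3 + 1
3 = 3×1 + 0  (stop)
So 37489/2089 = [17; 1, 17, 2, 18, 3].

[17; 1, 17, 2, 18, 3]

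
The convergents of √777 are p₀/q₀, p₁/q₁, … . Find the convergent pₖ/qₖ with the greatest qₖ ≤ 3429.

86997/3121

√777 = [27; 1, 6, 1, 54, …] (period length 4).
Convergents:
  p_0/q_0 = 27/1
  p_1/q_1 = 28/1
  p_2/q_2 = 195/7
  p_3/q_3 = 223/8
  p_4/q_4 = 12237/439
  p_5/q_5 = 12460/447
  p_6/q_6 = 86997/3121
  p_7/q_7 = 99457/3568
q_6 = 3121 ≤ 3429 < 3568 = q_7, so the answer is 86997/3121.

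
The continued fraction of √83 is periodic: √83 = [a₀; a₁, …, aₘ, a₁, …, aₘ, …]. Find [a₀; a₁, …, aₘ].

[9; 9, 18]

a₀ = ⌊√83⌋ = 9.
With m₀=0, d₀=1 and mₖ₊₁ = dₖaₖ − mₖ, dₖ₊₁ = (n − mₖ₊₁²)/dₖ, aₖ₊₁ = ⌊(a₀+mₖ₊₁)/dₖ₊₁⌋:
  k=1: m=9, d=2, a=9
  k=2: m=9, d=1, a=18
d=1 and a=2a₀=18 at k=2, so the next step gives (m, d) = (9, 2) again — its k=1 value — and the period has length 2.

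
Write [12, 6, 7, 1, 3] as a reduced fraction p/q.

Fold from the inside: start with 3/1.
  1 + 1/3 = 4/3
  7 + 3/4 = 31/4
  6 + 4/31 = 190/31
  12 + 31/190 = 2311/190

2311/190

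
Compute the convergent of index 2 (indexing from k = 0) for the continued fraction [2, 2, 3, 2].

17/7

Using pₖ = aₖpₖ₋₁ + pₖ₋₂, qₖ = aₖqₖ₋₁ + qₖ₋₂ (with p₋₁=1, p₋₂=0, q₋₁=0, q₋₂=1):
  k=0: a=2, p=2, q=1
  k=1: a=2, p=5, q=2
  k=2: a=3, p=17, q=7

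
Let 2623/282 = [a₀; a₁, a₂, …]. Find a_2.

2623 = 9·282 + 85   →  a_0 = 9
282 = 3·85 + 27   →  a_1 = 3
85 = 3·27 + 4   →  a_2 = 3

3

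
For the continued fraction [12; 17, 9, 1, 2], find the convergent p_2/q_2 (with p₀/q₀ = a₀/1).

Using pₖ = aₖpₖ₋₁ + pₖ₋₂, qₖ = aₖqₖ₋₁ + qₖ₋₂ (with p₋₁=1, p₋₂=0, q₋₁=0, q₋₂=1):
  k=0: a=12, p=12, q=1
  k=1: a=17, p=205, q=17
  k=2: a=9, p=1857, q=154

1857/154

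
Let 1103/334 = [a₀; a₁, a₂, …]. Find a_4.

1

1103 = 3·334 + 101   →  a_0 = 3
334 = 3·101 + 31   →  a_1 = 3
101 = 3·31 + 8   →  a_2 = 3
31 = 3·8 + 7   →  a_3 = 3
8 = 1·7 + 1   →  a_4 = 1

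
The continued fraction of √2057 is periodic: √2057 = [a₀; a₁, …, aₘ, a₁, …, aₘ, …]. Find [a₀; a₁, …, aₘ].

a₀ = ⌊√2057⌋ = 45.
With m₀=0, d₀=1 and mₖ₊₁ = dₖaₖ − mₖ, dₖ₊₁ = (n − mₖ₊₁²)/dₖ, aₖ₊₁ = ⌊(a₀+mₖ₊₁)/dₖ₊₁⌋:
  k=1: m=45, d=32, a=2
  k=2: m=19, d=53, a=1
  k=3: m=34, d=17, a=4
  k=4: m=34, d=53, a=1
  k=5: m=19, d=32, a=2
  k=6: m=45, d=1, a=90
d=1 and a=2a₀=90 at k=6, so the next step gives (m, d) = (45, 32) again — its k=1 value — and the period has length 6.

[45; 2, 1, 4, 1, 2, 90]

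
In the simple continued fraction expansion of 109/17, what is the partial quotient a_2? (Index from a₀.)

109 = 6·17 + 7   →  a_0 = 6
17 = 2·7 + 3   →  a_1 = 2
7 = 2·3 + 1   →  a_2 = 2

2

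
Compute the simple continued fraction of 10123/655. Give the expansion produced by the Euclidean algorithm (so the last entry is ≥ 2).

10123 = 15*655 + 298
655 = 2*298 + 59
298 = 5*59 + 3
59 = 19*3 + 2
3 = 1*2 + 1
2 = 2*1 + 0  (stop)
So 10123/655 = [15; 2, 5, 19, 1, 2].

[15; 2, 5, 19, 1, 2]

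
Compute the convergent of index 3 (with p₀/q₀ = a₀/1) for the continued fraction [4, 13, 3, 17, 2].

2824/693

Using pₖ = aₖpₖ₋₁ + pₖ₋₂, qₖ = aₖqₖ₋₁ + qₖ₋₂ (with p₋₁=1, p₋₂=0, q₋₁=0, q₋₂=1):
  k=0: a=4, p=4, q=1
  k=1: a=13, p=53, q=13
  k=2: a=3, p=163, q=40
  k=3: a=17, p=2824, q=693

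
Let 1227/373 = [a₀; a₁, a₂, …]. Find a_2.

2

1227 = 3·373 + 108   →  a_0 = 3
373 = 3·108 + 49   →  a_1 = 3
108 = 2·49 + 10   →  a_2 = 2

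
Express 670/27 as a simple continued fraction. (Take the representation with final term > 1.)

[24; 1, 4, 2, 2]

670 = 24·27 + 22
27 = 1·22 + 5
22 = 4·5 + 2
5 = 2·2 + 1
2 = 2·1 + 0  (stop)
So 670/27 = [24; 1, 4, 2, 2].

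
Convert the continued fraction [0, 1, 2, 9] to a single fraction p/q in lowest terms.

Using pₖ = aₖpₖ₋₁ + pₖ₋₂ and qₖ = aₖqₖ₋₁ + qₖ₋₂:
  k=0: a=0, p=0, q=1
  k=1: a=1, p=1, q=1
  k=2: a=2, p=2, q=3
  k=3: a=9, p=19, q=28

19/28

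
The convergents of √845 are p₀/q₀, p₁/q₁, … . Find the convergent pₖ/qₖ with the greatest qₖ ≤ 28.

436/15

√845 = [29; 14, 1, 1, 14, 58, …] (period length 5).
Convergents:
  p_0/q_0 = 29/1
  p_1/q_1 = 407/14
  p_2/q_2 = 436/15
  p_3/q_3 = 843/29
q_2 = 15 ≤ 28 < 29 = q_3, so the answer is 436/15.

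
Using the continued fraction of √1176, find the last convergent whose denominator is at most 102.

√1176 = [34; 3, 2, 2, 2, 3, 68, …] (period length 6).
Convergents:
  p_0/q_0 = 34/1
  p_1/q_1 = 103/3
  p_2/q_2 = 240/7
  p_3/q_3 = 583/17
  p_4/q_4 = 1406/41
  p_5/q_5 = 4801/140
q_4 = 41 ≤ 102 < 140 = q_5, so the answer is 1406/41.

1406/41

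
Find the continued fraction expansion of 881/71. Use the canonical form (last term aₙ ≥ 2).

881 = 12·71 + 29
71 = 2·29 + 13
29 = 2·13 + 3
13 = 4·3 + 1
3 = 3·1 + 0  (stop)
So 881/71 = [12; 2, 2, 4, 3].

[12; 2, 2, 4, 3]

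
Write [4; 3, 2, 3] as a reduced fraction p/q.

103/24

Using pₖ = aₖpₖ₋₁ + pₖ₋₂ and qₖ = aₖqₖ₋₁ + qₖ₋₂:
  k=0: a=4, p=4, q=1
  k=1: a=3, p=13, q=3
  k=2: a=2, p=30, q=7
  k=3: a=3, p=103, q=24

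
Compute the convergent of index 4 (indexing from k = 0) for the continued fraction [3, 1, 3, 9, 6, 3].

Using pₖ = aₖpₖ₋₁ + pₖ₋₂, qₖ = aₖqₖ₋₁ + qₖ₋₂ (with p₋₁=1, p₋₂=0, q₋₁=0, q₋₂=1):
  k=0: a=3, p=3, q=1
  k=1: a=1, p=4, q=1
  k=2: a=3, p=15, q=4
  k=3: a=9, p=139, q=37
  k=4: a=6, p=849, q=226

849/226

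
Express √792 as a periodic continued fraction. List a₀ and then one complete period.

[28; 7, 56]

a₀ = ⌊√792⌋ = 28.
With m₀=0, d₀=1 and mₖ₊₁ = dₖaₖ − mₖ, dₖ₊₁ = (n − mₖ₊₁²)/dₖ, aₖ₊₁ = ⌊(a₀+mₖ₊₁)/dₖ₊₁⌋:
  k=1: m=28, d=8, a=7
  k=2: m=28, d=1, a=56
d=1 and a=2a₀=56 at k=2, so the next step gives (m, d) = (28, 8) again — its k=1 value — and the period has length 2.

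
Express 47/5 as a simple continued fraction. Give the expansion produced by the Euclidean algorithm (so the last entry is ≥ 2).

47 = 9·5 + 2
5 = 2·2 + 1
2 = 2·1 + 0  (stop)
So 47/5 = [9; 2, 2].

[9; 2, 2]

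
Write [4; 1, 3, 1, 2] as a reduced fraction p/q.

Fold from the inside: start with 2/1.
  1 + 1/2 = 3/2
  3 + 2/3 = 11/3
  1 + 3/11 = 14/11
  4 + 11/14 = 67/14

67/14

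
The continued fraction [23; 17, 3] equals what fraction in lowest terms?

1199/52

Using pₖ = aₖpₖ₋₁ + pₖ₋₂ and qₖ = aₖqₖ₋₁ + qₖ₋₂:
  k=0: a=23, p=23, q=1
  k=1: a=17, p=392, q=17
  k=2: a=3, p=1199, q=52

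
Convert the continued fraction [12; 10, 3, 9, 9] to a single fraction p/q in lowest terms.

31839/2632

Using pₖ = aₖpₖ₋₁ + pₖ₋₂ and qₖ = aₖqₖ₋₁ + qₖ₋₂:
  k=0: a=12, p=12, q=1
  k=1: a=10, p=121, q=10
  k=2: a=3, p=375, q=31
  k=3: a=9, p=3496, q=289
  k=4: a=9, p=31839, q=2632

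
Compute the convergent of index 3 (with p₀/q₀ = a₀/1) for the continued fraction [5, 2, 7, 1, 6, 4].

Using pₖ = aₖpₖ₋₁ + pₖ₋₂, qₖ = aₖqₖ₋₁ + qₖ₋₂ (with p₋₁=1, p₋₂=0, q₋₁=0, q₋₂=1):
  k=0: a=5, p=5, q=1
  k=1: a=2, p=11, q=2
  k=2: a=7, p=82, q=15
  k=3: a=1, p=93, q=17

93/17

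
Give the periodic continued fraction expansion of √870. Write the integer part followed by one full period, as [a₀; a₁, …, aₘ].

a₀ = ⌊√870⌋ = 29.
With m₀=0, d₀=1 and mₖ₊₁ = dₖaₖ − mₖ, dₖ₊₁ = (n − mₖ₊₁²)/dₖ, aₖ₊₁ = ⌊(a₀+mₖ₊₁)/dₖ₊₁⌋:
  k=1: m=29, d=29, a=2
  k=2: m=29, d=1, a=58
d=1 and a=2a₀=58 at k=2, so the next step gives (m, d) = (29, 29) again — its k=1 value — and the period has length 2.

[29; 2, 58]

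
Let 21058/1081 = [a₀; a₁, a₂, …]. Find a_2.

12

21058 = 19·1081 + 519   →  a_0 = 19
1081 = 2·519 + 43   →  a_1 = 2
519 = 12·43 + 3   →  a_2 = 12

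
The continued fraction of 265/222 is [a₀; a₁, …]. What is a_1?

265 = 1·222 + 43   →  a_0 = 1
222 = 5·43 + 7   →  a_1 = 5

5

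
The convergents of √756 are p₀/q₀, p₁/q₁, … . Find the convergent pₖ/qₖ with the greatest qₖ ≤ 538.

√756 = [27; 2, 54, …] (period length 2).
Convergents:
  p_0/q_0 = 27/1
  p_1/q_1 = 55/2
  p_2/q_2 = 2997/109
  p_3/q_3 = 6049/220
  p_4/q_4 = 329643/11989
q_3 = 220 ≤ 538 < 11989 = q_4, so the answer is 6049/220.

6049/220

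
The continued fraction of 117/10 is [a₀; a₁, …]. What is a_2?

2

117 = 11·10 + 7   →  a_0 = 11
10 = 1·7 + 3   →  a_1 = 1
7 = 2·3 + 1   →  a_2 = 2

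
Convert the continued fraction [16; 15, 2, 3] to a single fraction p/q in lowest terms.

1735/108

Fold from the inside: start with 3/1.
  2 + 1/3 = 7/3
  15 + 3/7 = 108/7
  16 + 7/108 = 1735/108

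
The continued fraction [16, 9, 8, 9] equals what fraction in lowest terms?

Using pₖ = aₖpₖ₋₁ + pₖ₋₂ and qₖ = aₖqₖ₋₁ + qₖ₋₂:
  k=0: a=16, p=16, q=1
  k=1: a=9, p=145, q=9
  k=2: a=8, p=1176, q=73
  k=3: a=9, p=10729, q=666

10729/666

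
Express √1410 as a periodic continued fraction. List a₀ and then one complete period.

[37; 1, 1, 4, 1, 1, 74]

a₀ = ⌊√1410⌋ = 37.
With m₀=0, d₀=1 and mₖ₊₁ = dₖaₖ − mₖ, dₖ₊₁ = (n − mₖ₊₁²)/dₖ, aₖ₊₁ = ⌊(a₀+mₖ₊₁)/dₖ₊₁⌋:
  k=1: m=37, d=41, a=1
  k=2: m=4, d=34, a=1
  k=3: m=30, d=15, a=4
  k=4: m=30, d=34, a=1
  k=5: m=4, d=41, a=1
  k=6: m=37, d=1, a=74
d=1 and a=2a₀=74 at k=6, so the next step gives (m, d) = (37, 41) again — its k=1 value — and the period has length 6.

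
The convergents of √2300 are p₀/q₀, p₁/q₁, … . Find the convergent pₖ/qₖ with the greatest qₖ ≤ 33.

√2300 = [47; 1, 22, 1, 94, …] (period length 4).
Convergents:
  p_0/q_0 = 47/1
  p_1/q_1 = 48/1
  p_2/q_2 = 1103/23
  p_3/q_3 = 1151/24
  p_4/q_4 = 109297/2279
q_3 = 24 ≤ 33 < 2279 = q_4, so the answer is 1151/24.

1151/24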